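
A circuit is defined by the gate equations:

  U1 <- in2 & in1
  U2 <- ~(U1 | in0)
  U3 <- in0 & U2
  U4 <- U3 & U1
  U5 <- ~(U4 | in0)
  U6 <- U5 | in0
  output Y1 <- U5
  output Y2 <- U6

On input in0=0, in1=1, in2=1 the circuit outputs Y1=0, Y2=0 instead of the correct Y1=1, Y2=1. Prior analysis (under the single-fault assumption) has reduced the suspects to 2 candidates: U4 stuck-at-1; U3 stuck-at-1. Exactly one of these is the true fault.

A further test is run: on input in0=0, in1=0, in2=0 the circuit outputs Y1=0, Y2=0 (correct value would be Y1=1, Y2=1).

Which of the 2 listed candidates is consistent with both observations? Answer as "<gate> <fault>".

U4 stuck-at-1

Evaluate each candidate on input in0=0, in1=0, in2=0:
  U4 stuck-at-1: U1=0, U2=1, U3=0, U4=1 [stuck-at-1], U5=0, U6=0 → Y1=0, Y2=0 — matches
  U3 stuck-at-1: U1=0, U2=1, U3=1 [stuck-at-1], U4=0, U5=1, U6=1 → Y1=1, Y2=1 — eliminated
Only U4 stuck-at-1 reproduces the observed Y1=0, Y2=0.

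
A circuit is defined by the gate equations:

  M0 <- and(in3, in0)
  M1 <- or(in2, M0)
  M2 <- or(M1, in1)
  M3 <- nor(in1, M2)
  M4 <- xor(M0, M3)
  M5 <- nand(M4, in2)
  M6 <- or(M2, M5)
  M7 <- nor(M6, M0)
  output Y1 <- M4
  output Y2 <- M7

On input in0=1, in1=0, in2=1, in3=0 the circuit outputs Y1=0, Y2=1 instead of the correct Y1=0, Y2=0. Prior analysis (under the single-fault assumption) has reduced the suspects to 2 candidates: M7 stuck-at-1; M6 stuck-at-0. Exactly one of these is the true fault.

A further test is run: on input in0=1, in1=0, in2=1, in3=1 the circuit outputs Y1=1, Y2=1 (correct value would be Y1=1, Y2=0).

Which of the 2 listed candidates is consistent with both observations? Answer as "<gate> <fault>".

M7 stuck-at-1

Evaluate each candidate on input in0=1, in1=0, in2=1, in3=1:
  M7 stuck-at-1: M0=1, M1=1, M2=1, M3=0, M4=1, M5=0, M6=1, M7=1 [stuck-at-1] → Y1=1, Y2=1 — matches
  M6 stuck-at-0: M0=1, M1=1, M2=1, M3=0, M4=1, M5=0, M6=0 [stuck-at-0], M7=0 → Y1=1, Y2=0 — eliminated
Only M7 stuck-at-1 reproduces the observed Y1=1, Y2=1.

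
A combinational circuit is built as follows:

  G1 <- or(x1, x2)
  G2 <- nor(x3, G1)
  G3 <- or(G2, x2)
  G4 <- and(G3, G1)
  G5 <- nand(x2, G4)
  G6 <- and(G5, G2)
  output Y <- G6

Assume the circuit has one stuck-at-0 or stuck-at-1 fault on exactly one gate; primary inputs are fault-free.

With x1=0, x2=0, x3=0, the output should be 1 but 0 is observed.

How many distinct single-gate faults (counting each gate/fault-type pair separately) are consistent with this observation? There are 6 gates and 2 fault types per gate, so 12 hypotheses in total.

4

Fault-free: G1=0, G2=1, G3=1, G4=0, G5=1, G6=1 → 1. Observed 0.
  G1 stuck-at-0: output 1 ✗
  G1 stuck-at-1: output 0 ✓
  G2 stuck-at-0: output 0 ✓
  G2 stuck-at-1: output 1 ✗
  G3 stuck-at-0: output 1 ✗
  G3 stuck-at-1: output 1 ✗
  G4 stuck-at-0: output 1 ✗
  G4 stuck-at-1: output 1 ✗
  G5 stuck-at-0: output 0 ✓
  G5 stuck-at-1: output 1 ✗
  G6 stuck-at-0: output 0 ✓
  G6 stuck-at-1: output 1 ✗
Consistent faults: {G1 stuck-at-1, G2 stuck-at-0, G5 stuck-at-0, G6 stuck-at-0} — 4 in all.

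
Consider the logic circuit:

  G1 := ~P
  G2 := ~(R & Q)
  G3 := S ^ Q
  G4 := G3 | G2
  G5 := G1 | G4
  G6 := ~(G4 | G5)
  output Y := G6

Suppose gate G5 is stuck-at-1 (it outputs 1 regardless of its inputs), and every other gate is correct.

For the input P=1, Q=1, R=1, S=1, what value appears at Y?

0

Propagate with G5 forced: G1=0, G2=0, G3=0, G4=0, G5=1 [stuck-at-1], G6=0.
So Y = 0. (Without the fault it would be 1.)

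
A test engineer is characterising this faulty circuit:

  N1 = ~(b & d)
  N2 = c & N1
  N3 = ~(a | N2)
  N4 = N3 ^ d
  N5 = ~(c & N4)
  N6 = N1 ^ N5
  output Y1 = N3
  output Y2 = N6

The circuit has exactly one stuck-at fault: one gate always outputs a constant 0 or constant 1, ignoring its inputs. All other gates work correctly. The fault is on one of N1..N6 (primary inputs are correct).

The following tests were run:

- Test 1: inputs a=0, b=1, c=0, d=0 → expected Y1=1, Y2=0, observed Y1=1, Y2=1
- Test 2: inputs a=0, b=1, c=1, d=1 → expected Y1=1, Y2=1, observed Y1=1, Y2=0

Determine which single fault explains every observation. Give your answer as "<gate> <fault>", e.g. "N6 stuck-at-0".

N5 stuck-at-0

Fault-free values for test 1 (a=0, b=1, c=0, d=0): N1=1, N2=0, N3=1, N4=1, N5=1, N6=0, giving Y1=1, Y2=0. Observed Y1=1, Y2=1.
Test 1: faults giving observed Y1=1, Y2=1 are {N1 stuck-at-0, N5 stuck-at-0, N6 stuck-at-1}.
Test 2 (a=0, b=1, c=1, d=1): fault-free N1=0, N2=0, N3=1, N4=0, N5=1, N6=1 → Y1=1, Y2=1; observed Y1=1, Y2=0. Eliminates N1 stuck-at-0, N6 stuck-at-1.
Only N5 stuck-at-0 is consistent with every test.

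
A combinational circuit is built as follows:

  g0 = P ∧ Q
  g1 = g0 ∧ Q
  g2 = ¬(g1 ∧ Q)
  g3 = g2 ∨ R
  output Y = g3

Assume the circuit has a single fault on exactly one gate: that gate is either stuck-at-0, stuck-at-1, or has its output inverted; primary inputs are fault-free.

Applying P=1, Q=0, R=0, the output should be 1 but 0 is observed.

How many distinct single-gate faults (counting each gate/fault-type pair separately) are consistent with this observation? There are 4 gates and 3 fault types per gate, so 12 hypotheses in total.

Fault-free: g0=0, g1=0, g2=1, g3=1 → 1. Observed 0.
  g0 stuck-at-0: output 1 ✗
  g0 stuck-at-1: output 1 ✗
  g0 inverted output: output 1 ✗
  g1 stuck-at-0: output 1 ✗
  g1 stuck-at-1: output 1 ✗
  g1 inverted output: output 1 ✗
  g2 stuck-at-0: output 0 ✓
  g2 stuck-at-1: output 1 ✗
  g2 inverted output: output 0 ✓
  g3 stuck-at-0: output 0 ✓
  g3 stuck-at-1: output 1 ✗
  g3 inverted output: output 0 ✓
Consistent faults: {g2 stuck-at-0, g2 inverted output, g3 stuck-at-0, g3 inverted output} — 4 in all.

4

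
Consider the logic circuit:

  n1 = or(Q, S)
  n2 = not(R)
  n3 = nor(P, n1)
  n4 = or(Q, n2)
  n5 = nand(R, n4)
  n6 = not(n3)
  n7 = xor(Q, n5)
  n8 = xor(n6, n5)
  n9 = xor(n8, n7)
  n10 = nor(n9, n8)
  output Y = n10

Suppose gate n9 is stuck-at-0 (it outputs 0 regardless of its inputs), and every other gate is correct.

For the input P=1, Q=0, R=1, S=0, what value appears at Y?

Propagate with n9 forced: n1=0, n2=0, n3=0, n4=0, n5=1, n6=1, n7=1, n8=0, n9=0 [stuck-at-0], n10=1.
So Y = 1. (Without the fault it would be 0.)

1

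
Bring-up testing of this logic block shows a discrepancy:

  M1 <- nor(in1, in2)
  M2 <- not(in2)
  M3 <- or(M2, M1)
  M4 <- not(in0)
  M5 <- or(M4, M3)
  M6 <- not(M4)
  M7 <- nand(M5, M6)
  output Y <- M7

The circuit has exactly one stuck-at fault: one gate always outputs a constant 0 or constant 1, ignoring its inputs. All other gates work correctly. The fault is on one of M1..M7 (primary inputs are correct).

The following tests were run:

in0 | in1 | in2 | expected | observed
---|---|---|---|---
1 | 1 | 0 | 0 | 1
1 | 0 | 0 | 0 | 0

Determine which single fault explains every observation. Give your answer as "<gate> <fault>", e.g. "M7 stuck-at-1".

Fault-free values for test 1 (in0=1, in1=1, in2=0): M1=0, M2=1, M3=1, M4=0, M5=1, M6=1, M7=0, giving Y=0. Observed 1.
Test 1: faults giving observed 1 are {M2 stuck-at-0, M3 stuck-at-0, M4 stuck-at-1, M5 stuck-at-0, M6 stuck-at-0, M7 stuck-at-1}.
Test 2 (in0=1, in1=0, in2=0): fault-free M1=1, M2=1, M3=1, M4=0, M5=1, M6=1, M7=0 → 0; observed 0. Eliminates M3 stuck-at-0, M4 stuck-at-1, M5 stuck-at-0, M6 stuck-at-0, M7 stuck-at-1.
Only M2 stuck-at-0 is consistent with every test.

M2 stuck-at-0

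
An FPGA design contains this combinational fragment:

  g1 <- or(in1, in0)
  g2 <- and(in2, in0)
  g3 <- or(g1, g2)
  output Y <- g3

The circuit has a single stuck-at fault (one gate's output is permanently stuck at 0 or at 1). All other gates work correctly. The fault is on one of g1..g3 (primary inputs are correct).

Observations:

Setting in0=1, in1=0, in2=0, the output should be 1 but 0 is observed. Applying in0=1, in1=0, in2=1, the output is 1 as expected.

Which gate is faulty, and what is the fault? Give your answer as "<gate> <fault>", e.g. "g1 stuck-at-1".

g1 stuck-at-0

Fault-free values for test 1 (in0=1, in1=0, in2=0): g1=1, g2=0, g3=1, giving Y=1. Observed 0.
Test 1: faults giving observed 0 are {g1 stuck-at-0, g3 stuck-at-0}.
Test 2 (in0=1, in1=0, in2=1): fault-free g1=1, g2=1, g3=1 → 1; observed 1. Eliminates g3 stuck-at-0.
Only g1 stuck-at-0 is consistent with every test.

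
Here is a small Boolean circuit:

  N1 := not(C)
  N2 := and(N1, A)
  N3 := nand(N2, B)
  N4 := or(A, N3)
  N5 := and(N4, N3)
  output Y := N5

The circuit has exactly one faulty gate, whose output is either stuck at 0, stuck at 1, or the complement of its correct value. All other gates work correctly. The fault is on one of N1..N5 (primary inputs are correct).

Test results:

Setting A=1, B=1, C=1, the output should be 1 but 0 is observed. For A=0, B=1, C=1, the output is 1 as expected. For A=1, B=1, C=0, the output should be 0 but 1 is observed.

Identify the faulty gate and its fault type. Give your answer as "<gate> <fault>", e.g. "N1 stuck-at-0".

Fault-free values for test 1 (A=1, B=1, C=1): N1=0, N2=0, N3=1, N4=1, N5=1, giving Y=1. Observed 0.
Test 1: faults giving observed 0 are {N1 stuck-at-1, N1 inverted output, N2 stuck-at-1, N2 inverted output, N3 stuck-at-0, N3 inverted output, N4 stuck-at-0, N4 inverted output, N5 stuck-at-0, N5 inverted output}.
Test 2 (A=0, B=1, C=1): fault-free N1=0, N2=0, N3=1, N4=1, N5=1 → 1; observed 1. Eliminates N2 stuck-at-1, N2 inverted output, N3 stuck-at-0, N3 inverted output, N4 stuck-at-0, N4 inverted output, N5 stuck-at-0, N5 inverted output.
Test 3 (A=1, B=1, C=0): fault-free N1=1, N2=1, N3=0, N4=1, N5=0 → 0; observed 1. Eliminates N1 stuck-at-1.
Only N1 inverted output is consistent with every test.

N1 inverted output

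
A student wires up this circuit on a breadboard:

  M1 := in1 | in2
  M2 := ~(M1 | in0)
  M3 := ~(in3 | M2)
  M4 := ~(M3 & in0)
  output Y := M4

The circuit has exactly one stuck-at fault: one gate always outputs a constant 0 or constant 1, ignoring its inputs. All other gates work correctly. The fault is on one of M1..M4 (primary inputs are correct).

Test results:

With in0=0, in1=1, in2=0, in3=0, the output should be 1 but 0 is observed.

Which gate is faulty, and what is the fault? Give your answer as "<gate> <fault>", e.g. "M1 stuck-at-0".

Fault-free values for test 1 (in0=0, in1=1, in2=0, in3=0): M1=1, M2=0, M3=1, M4=1, giving Y=1. Observed 0.
Test 1: faults giving observed 0 are {M4 stuck-at-0}.
Only M4 stuck-at-0 is consistent with every test.

M4 stuck-at-0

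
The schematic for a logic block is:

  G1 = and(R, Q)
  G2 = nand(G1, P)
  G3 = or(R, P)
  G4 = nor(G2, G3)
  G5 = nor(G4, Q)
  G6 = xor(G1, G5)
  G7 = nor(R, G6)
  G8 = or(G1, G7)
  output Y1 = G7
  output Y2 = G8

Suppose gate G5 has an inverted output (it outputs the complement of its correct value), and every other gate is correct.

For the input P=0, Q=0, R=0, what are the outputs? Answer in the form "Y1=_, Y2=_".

Propagate with G5 forced: G1=0, G2=1, G3=0, G4=0, G5=0 [inverted output], G6=0, G7=1, G8=1.
So the outputs are Y1=1, Y2=1. (Without the fault they would be Y1=0, Y2=0.)

Y1=1, Y2=1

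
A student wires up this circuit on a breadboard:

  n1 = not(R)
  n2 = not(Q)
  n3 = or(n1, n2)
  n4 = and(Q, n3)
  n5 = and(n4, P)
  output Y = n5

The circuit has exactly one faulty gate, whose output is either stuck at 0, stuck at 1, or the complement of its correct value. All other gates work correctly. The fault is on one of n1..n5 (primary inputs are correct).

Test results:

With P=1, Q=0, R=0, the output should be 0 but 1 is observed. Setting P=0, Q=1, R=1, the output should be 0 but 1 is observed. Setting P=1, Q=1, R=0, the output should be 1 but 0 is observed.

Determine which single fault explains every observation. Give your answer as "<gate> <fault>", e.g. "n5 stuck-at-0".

n5 inverted output

Fault-free values for test 1 (P=1, Q=0, R=0): n1=1, n2=1, n3=1, n4=0, n5=0, giving Y=0. Observed 1.
Test 1: faults giving observed 1 are {n4 stuck-at-1, n4 inverted output, n5 stuck-at-1, n5 inverted output}.
Test 2 (P=0, Q=1, R=1): fault-free n1=0, n2=0, n3=0, n4=0, n5=0 → 0; observed 1. Eliminates n4 stuck-at-1, n4 inverted output.
Test 3 (P=1, Q=1, R=0): fault-free n1=1, n2=0, n3=1, n4=1, n5=1 → 1; observed 0. Eliminates n5 stuck-at-1.
Only n5 inverted output is consistent with every test.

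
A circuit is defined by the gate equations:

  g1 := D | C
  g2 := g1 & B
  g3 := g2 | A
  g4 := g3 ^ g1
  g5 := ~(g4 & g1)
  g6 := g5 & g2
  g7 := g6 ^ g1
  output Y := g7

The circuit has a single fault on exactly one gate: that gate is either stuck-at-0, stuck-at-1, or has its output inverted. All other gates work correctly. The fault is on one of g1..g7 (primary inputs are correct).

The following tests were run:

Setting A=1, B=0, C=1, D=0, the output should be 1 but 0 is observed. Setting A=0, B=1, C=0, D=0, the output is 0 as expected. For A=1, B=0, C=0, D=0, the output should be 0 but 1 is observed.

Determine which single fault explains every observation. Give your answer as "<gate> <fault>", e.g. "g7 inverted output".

g1 inverted output

Fault-free values for test 1 (A=1, B=0, C=1, D=0): g1=1, g2=0, g3=1, g4=0, g5=1, g6=0, g7=1, giving Y=1. Observed 0.
Test 1: faults giving observed 0 are {g1 stuck-at-0, g1 inverted output, g2 stuck-at-1, g2 inverted output, g6 stuck-at-1, g6 inverted output, g7 stuck-at-0, g7 inverted output}.
Test 2 (A=0, B=1, C=0, D=0): fault-free g1=0, g2=0, g3=0, g4=0, g5=1, g6=0, g7=0 → 0; observed 0. Eliminates g2 stuck-at-1, g2 inverted output, g6 stuck-at-1, g6 inverted output, g7 inverted output.
Test 3 (A=1, B=0, C=0, D=0): fault-free g1=0, g2=0, g3=1, g4=1, g5=1, g6=0, g7=0 → 0; observed 1. Eliminates g1 stuck-at-0, g7 stuck-at-0.
Only g1 inverted output is consistent with every test.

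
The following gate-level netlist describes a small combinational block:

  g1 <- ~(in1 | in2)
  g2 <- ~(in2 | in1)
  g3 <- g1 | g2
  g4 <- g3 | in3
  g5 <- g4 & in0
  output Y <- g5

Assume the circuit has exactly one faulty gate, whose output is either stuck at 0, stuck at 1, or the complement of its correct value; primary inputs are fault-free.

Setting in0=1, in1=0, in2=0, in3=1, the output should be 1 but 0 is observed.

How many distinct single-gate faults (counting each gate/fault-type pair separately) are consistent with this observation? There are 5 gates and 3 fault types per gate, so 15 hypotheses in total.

4

Fault-free: g1=1, g2=1, g3=1, g4=1, g5=1 → 1. Observed 0.
  g1: none of the 3 fault types match ✗
  g2: none of the 3 fault types match ✗
  g3: none of the 3 fault types match ✗
  g4: stuck-at-0, inverted output ✓; others ✗
  g5: stuck-at-0, inverted output ✓; others ✗
Consistent faults: {g4 stuck-at-0, g4 inverted output, g5 stuck-at-0, g5 inverted output} — 4 in all.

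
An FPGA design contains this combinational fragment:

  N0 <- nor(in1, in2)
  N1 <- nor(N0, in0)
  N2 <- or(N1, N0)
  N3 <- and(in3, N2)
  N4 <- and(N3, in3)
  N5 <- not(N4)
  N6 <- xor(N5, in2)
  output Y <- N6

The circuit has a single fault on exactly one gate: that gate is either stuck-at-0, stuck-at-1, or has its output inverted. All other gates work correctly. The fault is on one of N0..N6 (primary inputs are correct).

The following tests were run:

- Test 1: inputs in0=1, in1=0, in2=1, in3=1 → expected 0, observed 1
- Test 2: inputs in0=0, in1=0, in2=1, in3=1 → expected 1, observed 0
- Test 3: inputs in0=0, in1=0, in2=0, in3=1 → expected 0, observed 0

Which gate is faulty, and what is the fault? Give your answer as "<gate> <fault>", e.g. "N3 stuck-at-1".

Fault-free values for test 1 (in0=1, in1=0, in2=1, in3=1): N0=0, N1=0, N2=0, N3=0, N4=0, N5=1, N6=0, giving Y=0. Observed 1.
Test 1: faults giving observed 1 are {N0 stuck-at-1, N0 inverted output, N1 stuck-at-1, N1 inverted output, N2 stuck-at-1, N2 inverted output, N3 stuck-at-1, N3 inverted output, N4 stuck-at-1, N4 inverted output, N5 stuck-at-0, N5 inverted output, N6 stuck-at-1, N6 inverted output}.
Test 2 (in0=0, in1=0, in2=1, in3=1): fault-free N0=0, N1=1, N2=1, N3=1, N4=1, N5=0, N6=1 → 1; observed 0. Eliminates N0 stuck-at-1, N0 inverted output, N1 stuck-at-1, N2 stuck-at-1, N3 stuck-at-1, N4 stuck-at-1, N5 stuck-at-0, N6 stuck-at-1.
Test 3 (in0=0, in1=0, in2=0, in3=1): fault-free N0=1, N1=0, N2=1, N3=1, N4=1, N5=0, N6=0 → 0; observed 0. Eliminates N2 inverted output, N3 inverted output, N4 inverted output, N5 inverted output, N6 inverted output.
Only N1 inverted output is consistent with every test.

N1 inverted output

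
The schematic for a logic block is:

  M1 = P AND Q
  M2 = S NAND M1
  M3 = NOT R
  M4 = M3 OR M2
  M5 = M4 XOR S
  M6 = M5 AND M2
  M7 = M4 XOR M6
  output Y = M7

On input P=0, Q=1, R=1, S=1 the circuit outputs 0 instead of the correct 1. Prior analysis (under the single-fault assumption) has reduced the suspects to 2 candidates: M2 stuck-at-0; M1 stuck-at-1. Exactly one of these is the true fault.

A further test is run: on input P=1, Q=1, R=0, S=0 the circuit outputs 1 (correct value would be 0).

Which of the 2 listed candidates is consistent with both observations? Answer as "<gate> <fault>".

M2 stuck-at-0

Evaluate each candidate on input P=1, Q=1, R=0, S=0:
  M2 stuck-at-0: M1=1, M2=0 [stuck-at-0], M3=1, M4=1, M5=1, M6=0, M7=1 → 1 — matches
  M1 stuck-at-1: M1=1 [stuck-at-1], M2=1, M3=1, M4=1, M5=1, M6=1, M7=0 → 0 — eliminated
Only M2 stuck-at-0 reproduces the observed 1.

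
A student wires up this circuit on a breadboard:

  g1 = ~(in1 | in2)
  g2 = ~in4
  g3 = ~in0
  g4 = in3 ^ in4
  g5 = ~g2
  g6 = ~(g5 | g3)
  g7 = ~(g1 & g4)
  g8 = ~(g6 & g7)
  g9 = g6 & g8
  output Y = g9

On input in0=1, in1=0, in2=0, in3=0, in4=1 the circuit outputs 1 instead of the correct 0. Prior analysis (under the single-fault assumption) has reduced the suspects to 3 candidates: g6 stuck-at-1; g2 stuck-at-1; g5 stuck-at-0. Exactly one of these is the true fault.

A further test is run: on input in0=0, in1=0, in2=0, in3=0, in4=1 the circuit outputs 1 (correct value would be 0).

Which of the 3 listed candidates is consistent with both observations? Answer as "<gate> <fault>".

Evaluate each candidate on input in0=0, in1=0, in2=0, in3=0, in4=1:
  g6 stuck-at-1: g1=1, g2=0, g3=1, g4=1, g5=1, g6=1 [stuck-at-1], g7=0, g8=1, g9=1 → 1 — matches
  g2 stuck-at-1: g1=1, g2=1 [stuck-at-1], g3=1, g4=1, g5=0, g6=0, g7=0, g8=1, g9=0 → 0 — eliminated
  g5 stuck-at-0: g1=1, g2=0, g3=1, g4=1, g5=0 [stuck-at-0], g6=0, g7=0, g8=1, g9=0 → 0 — eliminated
Only g6 stuck-at-1 reproduces the observed 1.

g6 stuck-at-1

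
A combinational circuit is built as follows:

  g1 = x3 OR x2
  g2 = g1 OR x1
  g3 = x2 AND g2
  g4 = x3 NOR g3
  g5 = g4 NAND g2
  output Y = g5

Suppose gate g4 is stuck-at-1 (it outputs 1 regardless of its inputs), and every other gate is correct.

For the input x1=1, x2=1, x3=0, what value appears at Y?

0

Propagate with g4 forced: g1=1, g2=1, g3=1, g4=1 [stuck-at-1], g5=0.
So Y = 0. (Without the fault it would be 1.)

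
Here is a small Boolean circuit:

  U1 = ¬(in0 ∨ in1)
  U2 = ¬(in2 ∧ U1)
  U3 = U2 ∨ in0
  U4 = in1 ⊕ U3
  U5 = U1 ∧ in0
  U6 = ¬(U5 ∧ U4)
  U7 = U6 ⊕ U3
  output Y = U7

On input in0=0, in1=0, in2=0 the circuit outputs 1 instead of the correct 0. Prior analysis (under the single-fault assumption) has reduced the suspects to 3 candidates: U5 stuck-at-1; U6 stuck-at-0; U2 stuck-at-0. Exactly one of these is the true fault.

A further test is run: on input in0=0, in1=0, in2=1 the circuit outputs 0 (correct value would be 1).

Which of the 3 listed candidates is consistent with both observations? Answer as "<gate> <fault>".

U6 stuck-at-0

Evaluate each candidate on input in0=0, in1=0, in2=1:
  U5 stuck-at-1: U1=1, U2=0, U3=0, U4=0, U5=1 [stuck-at-1], U6=1, U7=1 → 1 — eliminated
  U6 stuck-at-0: U1=1, U2=0, U3=0, U4=0, U5=0, U6=0 [stuck-at-0], U7=0 → 0 — matches
  U2 stuck-at-0: U1=1, U2=0 [stuck-at-0], U3=0, U4=0, U5=0, U6=1, U7=1 → 1 — eliminated
Only U6 stuck-at-0 reproduces the observed 0.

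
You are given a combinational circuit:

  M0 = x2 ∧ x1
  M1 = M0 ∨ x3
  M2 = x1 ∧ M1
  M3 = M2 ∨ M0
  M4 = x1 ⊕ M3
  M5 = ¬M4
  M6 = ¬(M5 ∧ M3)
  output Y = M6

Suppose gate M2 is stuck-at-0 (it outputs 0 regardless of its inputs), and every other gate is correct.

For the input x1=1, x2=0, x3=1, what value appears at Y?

Propagate with M2 forced: M0=0, M1=1, M2=0 [stuck-at-0], M3=0, M4=1, M5=0, M6=1.
So Y = 1. (Without the fault it would be 0.)

1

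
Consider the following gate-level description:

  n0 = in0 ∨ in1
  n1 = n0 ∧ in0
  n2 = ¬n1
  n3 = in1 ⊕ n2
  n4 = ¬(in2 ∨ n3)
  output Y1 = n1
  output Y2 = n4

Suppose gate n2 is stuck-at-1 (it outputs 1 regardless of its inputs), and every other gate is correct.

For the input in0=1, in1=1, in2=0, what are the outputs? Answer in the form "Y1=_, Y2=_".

Propagate with n2 forced: n0=1, n1=1, n2=1 [stuck-at-1], n3=0, n4=1.
So the outputs are Y1=1, Y2=1. (Without the fault they would be Y1=1, Y2=0.)

Y1=1, Y2=1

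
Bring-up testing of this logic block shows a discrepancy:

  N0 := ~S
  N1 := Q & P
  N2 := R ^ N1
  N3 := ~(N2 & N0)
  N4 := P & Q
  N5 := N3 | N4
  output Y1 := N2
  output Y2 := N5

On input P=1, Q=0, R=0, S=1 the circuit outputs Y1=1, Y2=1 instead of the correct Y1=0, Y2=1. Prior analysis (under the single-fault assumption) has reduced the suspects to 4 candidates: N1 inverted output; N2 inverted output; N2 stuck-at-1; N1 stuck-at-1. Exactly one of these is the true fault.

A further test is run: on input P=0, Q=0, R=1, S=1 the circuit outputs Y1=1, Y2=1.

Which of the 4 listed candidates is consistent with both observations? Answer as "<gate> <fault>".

Evaluate each candidate on input P=0, Q=0, R=1, S=1:
  N1 inverted output: N0=0, N1=1 [inverted output], N2=0, N3=1, N4=0, N5=1 → Y1=0, Y2=1 — eliminated
  N2 inverted output: N0=0, N1=0, N2=0 [inverted output], N3=1, N4=0, N5=1 → Y1=0, Y2=1 — eliminated
  N2 stuck-at-1: N0=0, N1=0, N2=1 [stuck-at-1], N3=1, N4=0, N5=1 → Y1=1, Y2=1 — matches
  N1 stuck-at-1: N0=0, N1=1 [stuck-at-1], N2=0, N3=1, N4=0, N5=1 → Y1=0, Y2=1 — eliminated
Only N2 stuck-at-1 reproduces the observed Y1=1, Y2=1.

N2 stuck-at-1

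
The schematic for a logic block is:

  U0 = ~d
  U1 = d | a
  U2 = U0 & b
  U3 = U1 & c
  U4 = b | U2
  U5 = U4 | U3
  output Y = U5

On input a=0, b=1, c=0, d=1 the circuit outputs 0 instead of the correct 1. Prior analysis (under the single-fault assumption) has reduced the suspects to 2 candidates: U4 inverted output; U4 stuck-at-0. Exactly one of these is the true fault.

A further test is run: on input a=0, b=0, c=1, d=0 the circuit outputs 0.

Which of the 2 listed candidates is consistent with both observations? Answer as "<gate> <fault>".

U4 stuck-at-0

Evaluate each candidate on input a=0, b=0, c=1, d=0:
  U4 inverted output: U0=1, U1=0, U2=0, U3=0, U4=1 [inverted output], U5=1 → 1 — eliminated
  U4 stuck-at-0: U0=1, U1=0, U2=0, U3=0, U4=0 [stuck-at-0], U5=0 → 0 — matches
Only U4 stuck-at-0 reproduces the observed 0.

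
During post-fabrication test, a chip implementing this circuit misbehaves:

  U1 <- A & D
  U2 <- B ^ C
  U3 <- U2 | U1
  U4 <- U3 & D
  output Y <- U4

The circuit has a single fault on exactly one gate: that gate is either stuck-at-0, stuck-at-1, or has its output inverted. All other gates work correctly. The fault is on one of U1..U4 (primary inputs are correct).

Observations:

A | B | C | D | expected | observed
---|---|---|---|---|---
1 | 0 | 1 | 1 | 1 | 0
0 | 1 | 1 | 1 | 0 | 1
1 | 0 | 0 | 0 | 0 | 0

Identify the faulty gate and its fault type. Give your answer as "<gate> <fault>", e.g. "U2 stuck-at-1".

U3 inverted output

Fault-free values for test 1 (A=1, B=0, C=1, D=1): U1=1, U2=1, U3=1, U4=1, giving Y=1. Observed 0.
Test 1: faults giving observed 0 are {U3 stuck-at-0, U3 inverted output, U4 stuck-at-0, U4 inverted output}.
Test 2 (A=0, B=1, C=1, D=1): fault-free U1=0, U2=0, U3=0, U4=0 → 0; observed 1. Eliminates U3 stuck-at-0, U4 stuck-at-0.
Test 3 (A=1, B=0, C=0, D=0): fault-free U1=0, U2=0, U3=0, U4=0 → 0; observed 0. Eliminates U4 inverted output.
Only U3 inverted output is consistent with every test.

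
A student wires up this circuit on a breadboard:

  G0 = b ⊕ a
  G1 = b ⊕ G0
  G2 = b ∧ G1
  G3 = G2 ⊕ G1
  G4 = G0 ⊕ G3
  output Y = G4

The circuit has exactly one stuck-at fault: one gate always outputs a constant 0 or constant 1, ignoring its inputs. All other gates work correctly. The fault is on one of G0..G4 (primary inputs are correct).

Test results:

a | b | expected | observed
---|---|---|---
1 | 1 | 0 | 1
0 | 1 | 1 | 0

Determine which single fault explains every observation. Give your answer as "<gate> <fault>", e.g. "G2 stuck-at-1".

Fault-free values for test 1 (a=1, b=1): G0=0, G1=1, G2=1, G3=0, G4=0, giving Y=0. Observed 1.
Test 1: faults giving observed 1 are {G0 stuck-at-1, G2 stuck-at-0, G3 stuck-at-1, G4 stuck-at-1}.
Test 2 (a=0, b=1): fault-free G0=1, G1=0, G2=0, G3=0, G4=1 → 1; observed 0. Eliminates G0 stuck-at-1, G2 stuck-at-0, G4 stuck-at-1.
Only G3 stuck-at-1 is consistent with every test.

G3 stuck-at-1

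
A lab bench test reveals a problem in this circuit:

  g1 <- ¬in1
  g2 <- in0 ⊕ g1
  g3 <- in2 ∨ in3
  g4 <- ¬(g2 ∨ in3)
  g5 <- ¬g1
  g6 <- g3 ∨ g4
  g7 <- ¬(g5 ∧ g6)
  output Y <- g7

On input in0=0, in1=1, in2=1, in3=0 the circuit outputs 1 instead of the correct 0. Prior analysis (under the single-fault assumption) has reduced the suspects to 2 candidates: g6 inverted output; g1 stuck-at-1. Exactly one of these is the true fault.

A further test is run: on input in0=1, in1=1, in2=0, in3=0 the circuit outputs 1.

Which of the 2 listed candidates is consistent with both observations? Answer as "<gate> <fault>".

g1 stuck-at-1

Evaluate each candidate on input in0=1, in1=1, in2=0, in3=0:
  g6 inverted output: g1=0, g2=1, g3=0, g4=0, g5=1, g6=1 [inverted output], g7=0 → 0 — eliminated
  g1 stuck-at-1: g1=1 [stuck-at-1], g2=0, g3=0, g4=1, g5=0, g6=1, g7=1 → 1 — matches
Only g1 stuck-at-1 reproduces the observed 1.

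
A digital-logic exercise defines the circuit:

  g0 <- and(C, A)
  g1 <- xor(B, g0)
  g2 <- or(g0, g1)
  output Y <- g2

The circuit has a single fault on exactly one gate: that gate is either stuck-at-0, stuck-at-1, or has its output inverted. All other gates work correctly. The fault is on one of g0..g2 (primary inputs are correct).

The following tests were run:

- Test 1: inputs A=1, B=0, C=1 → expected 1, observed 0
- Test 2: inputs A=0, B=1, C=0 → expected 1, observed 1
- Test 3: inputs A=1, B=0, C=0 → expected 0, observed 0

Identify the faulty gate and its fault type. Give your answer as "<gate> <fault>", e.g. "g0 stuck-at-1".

Fault-free values for test 1 (A=1, B=0, C=1): g0=1, g1=1, g2=1, giving Y=1. Observed 0.
Test 1: faults giving observed 0 are {g0 stuck-at-0, g0 inverted output, g2 stuck-at-0, g2 inverted output}.
Test 2 (A=0, B=1, C=0): fault-free g0=0, g1=1, g2=1 → 1; observed 1. Eliminates g2 stuck-at-0, g2 inverted output.
Test 3 (A=1, B=0, C=0): fault-free g0=0, g1=0, g2=0 → 0; observed 0. Eliminates g0 inverted output.
Only g0 stuck-at-0 is consistent with every test.

g0 stuck-at-0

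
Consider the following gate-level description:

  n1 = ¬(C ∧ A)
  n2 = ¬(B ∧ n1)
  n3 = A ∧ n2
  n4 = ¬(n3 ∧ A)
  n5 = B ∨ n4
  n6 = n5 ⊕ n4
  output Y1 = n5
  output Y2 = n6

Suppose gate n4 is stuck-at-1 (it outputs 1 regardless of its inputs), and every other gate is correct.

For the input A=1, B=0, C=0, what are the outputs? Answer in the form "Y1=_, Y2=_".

Propagate with n4 forced: n1=1, n2=1, n3=1, n4=1 [stuck-at-1], n5=1, n6=0.
So the outputs are Y1=1, Y2=0. (Without the fault they would be Y1=0, Y2=0.)

Y1=1, Y2=0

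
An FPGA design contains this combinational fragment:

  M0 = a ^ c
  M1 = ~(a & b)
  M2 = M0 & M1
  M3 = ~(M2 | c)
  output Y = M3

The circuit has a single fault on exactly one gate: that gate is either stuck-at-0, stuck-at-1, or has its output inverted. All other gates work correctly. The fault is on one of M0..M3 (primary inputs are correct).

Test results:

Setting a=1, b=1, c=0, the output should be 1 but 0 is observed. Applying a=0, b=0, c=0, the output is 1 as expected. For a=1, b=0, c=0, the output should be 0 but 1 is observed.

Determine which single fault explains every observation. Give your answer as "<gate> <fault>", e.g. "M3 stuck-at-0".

Fault-free values for test 1 (a=1, b=1, c=0): M0=1, M1=0, M2=0, M3=1, giving Y=1. Observed 0.
Test 1: faults giving observed 0 are {M1 stuck-at-1, M1 inverted output, M2 stuck-at-1, M2 inverted output, M3 stuck-at-0, M3 inverted output}.
Test 2 (a=0, b=0, c=0): fault-free M0=0, M1=1, M2=0, M3=1 → 1; observed 1. Eliminates M2 stuck-at-1, M2 inverted output, M3 stuck-at-0, M3 inverted output.
Test 3 (a=1, b=0, c=0): fault-free M0=1, M1=1, M2=1, M3=0 → 0; observed 1. Eliminates M1 stuck-at-1.
Only M1 inverted output is consistent with every test.

M1 inverted output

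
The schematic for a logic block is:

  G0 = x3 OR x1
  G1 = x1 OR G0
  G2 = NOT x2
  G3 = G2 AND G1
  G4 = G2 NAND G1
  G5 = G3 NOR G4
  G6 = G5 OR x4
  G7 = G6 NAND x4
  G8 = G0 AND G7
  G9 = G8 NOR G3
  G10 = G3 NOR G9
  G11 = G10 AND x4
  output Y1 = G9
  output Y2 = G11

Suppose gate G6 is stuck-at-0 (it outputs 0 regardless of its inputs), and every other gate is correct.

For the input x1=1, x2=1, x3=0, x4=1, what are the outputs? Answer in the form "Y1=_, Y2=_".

Y1=0, Y2=1

Propagate with G6 forced: G0=1, G1=1, G2=0, G3=0, G4=1, G5=0, G6=0 [stuck-at-0], G7=1, G8=1, G9=0, G10=1, G11=1.
So the outputs are Y1=0, Y2=1. (Without the fault they would be Y1=1, Y2=0.)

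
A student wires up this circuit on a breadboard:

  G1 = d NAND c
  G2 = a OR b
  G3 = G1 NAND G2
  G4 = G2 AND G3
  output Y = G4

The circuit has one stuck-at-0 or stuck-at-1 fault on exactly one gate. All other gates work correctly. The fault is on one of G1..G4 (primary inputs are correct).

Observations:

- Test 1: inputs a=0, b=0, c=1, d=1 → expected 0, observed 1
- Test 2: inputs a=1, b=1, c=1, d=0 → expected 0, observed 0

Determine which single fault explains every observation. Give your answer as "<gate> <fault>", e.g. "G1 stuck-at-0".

G2 stuck-at-1

Fault-free values for test 1 (a=0, b=0, c=1, d=1): G1=0, G2=0, G3=1, G4=0, giving Y=0. Observed 1.
Test 1: faults giving observed 1 are {G2 stuck-at-1, G4 stuck-at-1}.
Test 2 (a=1, b=1, c=1, d=0): fault-free G1=1, G2=1, G3=0, G4=0 → 0; observed 0. Eliminates G4 stuck-at-1.
Only G2 stuck-at-1 is consistent with every test.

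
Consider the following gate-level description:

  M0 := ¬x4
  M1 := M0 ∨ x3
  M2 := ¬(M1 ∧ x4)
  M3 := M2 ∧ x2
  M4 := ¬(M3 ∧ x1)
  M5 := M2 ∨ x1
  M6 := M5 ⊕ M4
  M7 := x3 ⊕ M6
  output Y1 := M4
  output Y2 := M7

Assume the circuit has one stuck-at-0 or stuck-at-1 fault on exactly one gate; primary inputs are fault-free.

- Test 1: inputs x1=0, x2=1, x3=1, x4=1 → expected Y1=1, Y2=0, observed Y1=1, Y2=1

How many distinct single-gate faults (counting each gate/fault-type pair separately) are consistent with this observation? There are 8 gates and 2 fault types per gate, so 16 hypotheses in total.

Fault-free: M0=0, M1=1, M2=0, M3=0, M4=1, M5=0, M6=1, M7=0 → Y1=1, Y2=0. Observed Y1=1, Y2=1.
  M0: none of the 2 fault types match ✗
  M1: stuck-at-0 ✓; others ✗
  M2: stuck-at-1 ✓; others ✗
  M3: none of the 2 fault types match ✗
  M4: none of the 2 fault types match ✗
  M5: stuck-at-1 ✓; others ✗
  M6: stuck-at-0 ✓; others ✗
  M7: stuck-at-1 ✓; others ✗
Consistent faults: {M1 stuck-at-0, M2 stuck-at-1, M5 stuck-at-1, M6 stuck-at-0, M7 stuck-at-1} — 5 in all.

5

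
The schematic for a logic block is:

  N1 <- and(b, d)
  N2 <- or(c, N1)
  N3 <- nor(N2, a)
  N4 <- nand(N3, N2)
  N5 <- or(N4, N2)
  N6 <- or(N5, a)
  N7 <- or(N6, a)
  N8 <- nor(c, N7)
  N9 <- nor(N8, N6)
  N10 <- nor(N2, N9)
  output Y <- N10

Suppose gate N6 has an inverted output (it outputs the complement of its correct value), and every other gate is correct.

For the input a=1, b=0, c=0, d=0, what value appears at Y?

0

Propagate with N6 forced: N1=0, N2=0, N3=0, N4=1, N5=1, N6=0 [inverted output], N7=1, N8=0, N9=1, N10=0.
So Y = 0. (Without the fault it would be 1.)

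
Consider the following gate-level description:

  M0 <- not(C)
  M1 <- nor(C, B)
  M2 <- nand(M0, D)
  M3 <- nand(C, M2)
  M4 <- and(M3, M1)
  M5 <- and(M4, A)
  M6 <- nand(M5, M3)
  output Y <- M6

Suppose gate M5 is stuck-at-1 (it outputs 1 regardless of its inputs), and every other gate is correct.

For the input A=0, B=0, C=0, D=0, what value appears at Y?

0

Propagate with M5 forced: M0=1, M1=1, M2=1, M3=1, M4=1, M5=1 [stuck-at-1], M6=0.
So Y = 0. (Without the fault it would be 1.)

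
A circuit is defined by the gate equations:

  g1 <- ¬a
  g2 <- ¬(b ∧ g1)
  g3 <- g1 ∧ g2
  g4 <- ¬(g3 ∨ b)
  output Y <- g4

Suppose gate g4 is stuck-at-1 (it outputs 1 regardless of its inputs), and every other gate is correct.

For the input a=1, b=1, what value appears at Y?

1

Propagate with g4 forced: g1=0, g2=1, g3=0, g4=1 [stuck-at-1].
So Y = 1. (Without the fault it would be 0.)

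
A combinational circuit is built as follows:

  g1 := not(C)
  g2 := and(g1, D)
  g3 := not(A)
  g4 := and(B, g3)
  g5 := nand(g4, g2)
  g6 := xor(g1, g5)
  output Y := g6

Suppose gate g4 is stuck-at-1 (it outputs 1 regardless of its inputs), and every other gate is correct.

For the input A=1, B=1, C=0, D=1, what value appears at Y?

1

Propagate with g4 forced: g1=1, g2=1, g3=0, g4=1 [stuck-at-1], g5=0, g6=1.
So Y = 1. (Without the fault it would be 0.)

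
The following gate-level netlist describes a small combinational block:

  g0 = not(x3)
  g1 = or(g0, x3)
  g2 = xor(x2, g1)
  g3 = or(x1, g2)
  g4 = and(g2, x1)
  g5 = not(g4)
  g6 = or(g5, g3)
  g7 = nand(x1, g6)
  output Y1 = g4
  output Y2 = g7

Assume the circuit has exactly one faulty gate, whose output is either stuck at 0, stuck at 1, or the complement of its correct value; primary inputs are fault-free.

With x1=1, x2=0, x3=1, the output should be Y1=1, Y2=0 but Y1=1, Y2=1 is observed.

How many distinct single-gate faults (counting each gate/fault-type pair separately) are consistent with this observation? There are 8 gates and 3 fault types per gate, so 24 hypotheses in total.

Fault-free: g0=0, g1=1, g2=1, g3=1, g4=1, g5=0, g6=1, g7=0 → Y1=1, Y2=0. Observed Y1=1, Y2=1.
  g0: none of the 3 fault types match ✗
  g1: none of the 3 fault types match ✗
  g2: none of the 3 fault types match ✗
  g3: stuck-at-0, inverted output ✓; others ✗
  g4: none of the 3 fault types match ✗
  g5: none of the 3 fault types match ✗
  g6: stuck-at-0, inverted output ✓; others ✗
  g7: stuck-at-1, inverted output ✓; others ✗
Consistent faults: {g3 stuck-at-0, g3 inverted output, g6 stuck-at-0, g6 inverted output, g7 stuck-at-1, g7 inverted output} — 6 in all.

6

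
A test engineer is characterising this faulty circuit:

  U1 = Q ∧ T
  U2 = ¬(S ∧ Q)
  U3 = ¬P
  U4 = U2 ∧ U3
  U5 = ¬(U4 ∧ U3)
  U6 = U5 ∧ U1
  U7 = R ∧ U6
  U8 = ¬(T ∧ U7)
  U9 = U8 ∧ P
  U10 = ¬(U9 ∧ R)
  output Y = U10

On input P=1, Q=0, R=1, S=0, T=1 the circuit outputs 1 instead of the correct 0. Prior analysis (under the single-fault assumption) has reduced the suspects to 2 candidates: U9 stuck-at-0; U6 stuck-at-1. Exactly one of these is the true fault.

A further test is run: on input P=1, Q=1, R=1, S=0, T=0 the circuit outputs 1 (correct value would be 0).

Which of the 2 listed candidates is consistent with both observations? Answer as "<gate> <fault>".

U9 stuck-at-0

Evaluate each candidate on input P=1, Q=1, R=1, S=0, T=0:
  U9 stuck-at-0: U1=0, U2=1, U3=0, U4=0, U5=1, U6=0, U7=0, U8=1, U9=0 [stuck-at-0], U10=1 → 1 — matches
  U6 stuck-at-1: U1=0, U2=1, U3=0, U4=0, U5=1, U6=1 [stuck-at-1], U7=1, U8=1, U9=1, U10=0 → 0 — eliminated
Only U9 stuck-at-0 reproduces the observed 1.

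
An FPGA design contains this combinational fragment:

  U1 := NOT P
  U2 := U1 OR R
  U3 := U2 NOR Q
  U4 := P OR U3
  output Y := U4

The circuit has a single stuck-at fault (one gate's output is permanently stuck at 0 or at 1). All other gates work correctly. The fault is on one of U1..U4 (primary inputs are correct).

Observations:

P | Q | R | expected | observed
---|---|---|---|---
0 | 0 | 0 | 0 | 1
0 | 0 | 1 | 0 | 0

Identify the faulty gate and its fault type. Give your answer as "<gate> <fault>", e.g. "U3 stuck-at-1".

U1 stuck-at-0

Fault-free values for test 1 (P=0, Q=0, R=0): U1=1, U2=1, U3=0, U4=0, giving Y=0. Observed 1.
Test 1: faults giving observed 1 are {U1 stuck-at-0, U2 stuck-at-0, U3 stuck-at-1, U4 stuck-at-1}.
Test 2 (P=0, Q=0, R=1): fault-free U1=1, U2=1, U3=0, U4=0 → 0; observed 0. Eliminates U2 stuck-at-0, U3 stuck-at-1, U4 stuck-at-1.
Only U1 stuck-at-0 is consistent with every test.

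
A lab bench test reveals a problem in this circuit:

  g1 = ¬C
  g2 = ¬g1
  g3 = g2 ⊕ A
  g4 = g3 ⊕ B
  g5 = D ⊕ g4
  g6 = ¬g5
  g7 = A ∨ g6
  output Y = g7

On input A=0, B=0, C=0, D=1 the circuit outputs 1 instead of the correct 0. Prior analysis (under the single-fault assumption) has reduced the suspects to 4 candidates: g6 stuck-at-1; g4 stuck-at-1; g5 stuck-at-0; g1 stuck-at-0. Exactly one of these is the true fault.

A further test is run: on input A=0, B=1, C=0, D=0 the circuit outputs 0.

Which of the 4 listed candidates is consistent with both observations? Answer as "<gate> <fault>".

Evaluate each candidate on input A=0, B=1, C=0, D=0:
  g6 stuck-at-1: g1=1, g2=0, g3=0, g4=1, g5=1, g6=1 [stuck-at-1], g7=1 → 1 — eliminated
  g4 stuck-at-1: g1=1, g2=0, g3=0, g4=1 [stuck-at-1], g5=1, g6=0, g7=0 → 0 — matches
  g5 stuck-at-0: g1=1, g2=0, g3=0, g4=1, g5=0 [stuck-at-0], g6=1, g7=1 → 1 — eliminated
  g1 stuck-at-0: g1=0 [stuck-at-0], g2=1, g3=1, g4=0, g5=0, g6=1, g7=1 → 1 — eliminated
Only g4 stuck-at-1 reproduces the observed 0.

g4 stuck-at-1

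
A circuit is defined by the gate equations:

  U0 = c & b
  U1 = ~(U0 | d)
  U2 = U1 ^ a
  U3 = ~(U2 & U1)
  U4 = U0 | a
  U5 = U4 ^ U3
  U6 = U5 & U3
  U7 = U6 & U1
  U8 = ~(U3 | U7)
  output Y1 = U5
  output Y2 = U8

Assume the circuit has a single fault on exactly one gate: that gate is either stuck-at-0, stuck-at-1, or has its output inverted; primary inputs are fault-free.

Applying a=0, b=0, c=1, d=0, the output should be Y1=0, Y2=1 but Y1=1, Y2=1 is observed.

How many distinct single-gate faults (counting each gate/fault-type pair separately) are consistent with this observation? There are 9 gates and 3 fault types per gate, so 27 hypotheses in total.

4

Fault-free: U0=0, U1=1, U2=1, U3=0, U4=0, U5=0, U6=0, U7=0, U8=1 → Y1=0, Y2=1. Observed Y1=1, Y2=1.
  U0: none of the 3 fault types match ✗
  U1: none of the 3 fault types match ✗
  U2: none of the 3 fault types match ✗
  U3: none of the 3 fault types match ✗
  U4: stuck-at-1, inverted output ✓; others ✗
  U5: stuck-at-1, inverted output ✓; others ✗
  U6: none of the 3 fault types match ✗
  U7: none of the 3 fault types match ✗
  U8: none of the 3 fault types match ✗
Consistent faults: {U4 stuck-at-1, U4 inverted output, U5 stuck-at-1, U5 inverted output} — 4 in all.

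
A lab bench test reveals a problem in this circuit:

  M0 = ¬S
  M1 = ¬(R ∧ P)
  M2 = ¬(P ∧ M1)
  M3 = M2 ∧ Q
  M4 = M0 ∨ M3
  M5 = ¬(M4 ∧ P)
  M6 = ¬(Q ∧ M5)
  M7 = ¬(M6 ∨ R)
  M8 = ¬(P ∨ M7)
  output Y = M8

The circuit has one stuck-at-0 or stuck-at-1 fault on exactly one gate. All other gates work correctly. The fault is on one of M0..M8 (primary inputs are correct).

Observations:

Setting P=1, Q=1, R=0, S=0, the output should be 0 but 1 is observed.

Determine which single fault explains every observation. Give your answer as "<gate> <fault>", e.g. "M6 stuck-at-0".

Fault-free values for test 1 (P=1, Q=1, R=0, S=0): M0=1, M1=1, M2=0, M3=0, M4=1, M5=0, M6=1, M7=0, M8=0, giving Y=0. Observed 1.
Test 1: faults giving observed 1 are {M8 stuck-at-1}.
Only M8 stuck-at-1 is consistent with every test.

M8 stuck-at-1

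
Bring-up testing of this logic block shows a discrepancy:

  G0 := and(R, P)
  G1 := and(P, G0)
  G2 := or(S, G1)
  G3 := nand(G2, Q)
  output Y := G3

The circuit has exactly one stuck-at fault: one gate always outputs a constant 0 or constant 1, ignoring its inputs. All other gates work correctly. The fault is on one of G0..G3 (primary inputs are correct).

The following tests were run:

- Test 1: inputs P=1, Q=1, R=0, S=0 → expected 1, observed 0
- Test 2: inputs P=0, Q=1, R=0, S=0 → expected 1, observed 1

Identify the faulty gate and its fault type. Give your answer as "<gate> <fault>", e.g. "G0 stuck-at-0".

Fault-free values for test 1 (P=1, Q=1, R=0, S=0): G0=0, G1=0, G2=0, G3=1, giving Y=1. Observed 0.
Test 1: faults giving observed 0 are {G0 stuck-at-1, G1 stuck-at-1, G2 stuck-at-1, G3 stuck-at-0}.
Test 2 (P=0, Q=1, R=0, S=0): fault-free G0=0, G1=0, G2=0, G3=1 → 1; observed 1. Eliminates G1 stuck-at-1, G2 stuck-at-1, G3 stuck-at-0.
Only G0 stuck-at-1 is consistent with every test.

G0 stuck-at-1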